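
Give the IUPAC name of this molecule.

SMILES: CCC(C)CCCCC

The parent chain contains 8 carbons (octane).
Choose the numbering such that the substituent locant set {3} is lower than {6} at the first point of difference.
With this numbering: a methyl group at C-3.
Putting it together: 3-methyloctane.

3-methyloctane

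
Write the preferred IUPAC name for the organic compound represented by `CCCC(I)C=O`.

2-iodopentanal

Counting along the main chain through the –CHO group gives 5 carbons: the parent is pentane.
The highest-priority functional group is an aldehyde (terminal –CHO), so the name ends in -al.
The numbering direction is chosen so that the aldehyde carbon is C-1 by definition.
That gives an iodo group at C-2.
Putting it together: 2-iodopentanal.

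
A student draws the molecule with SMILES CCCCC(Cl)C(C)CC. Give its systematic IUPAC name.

The longest carbon chain is 8 atoms: the parent is octane.
Number the chain so that the substituent locant set {3,4} is lower than {5,6} at the first point of difference.
That gives a chloro group at C-4; a methyl group at C-3.
The substituents are ordered alphabetically, ignoring any di-/tri- multipliers.
The name is 4-chloro-3-methyloctane.

4-chloro-3-methyloctane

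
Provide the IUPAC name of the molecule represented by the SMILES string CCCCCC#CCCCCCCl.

1-chlorododec-6-yne

The longest carbon chain that includes the multiple bond has 12 carbons, so the parent hydride is dodecane.
There is one C≡C triple bond, indicated by the ending -yne.
The numbering direction is chosen so that the substituent locant set {1} is lower than {12} at the first point of difference.
With this numbering: the triple bond between C-6 and C-7; a chloro group at C-1.
Putting it together: 1-chlorododec-6-yne.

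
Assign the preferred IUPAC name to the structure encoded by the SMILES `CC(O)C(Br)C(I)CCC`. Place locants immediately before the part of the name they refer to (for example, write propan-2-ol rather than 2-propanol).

Counting along the main chain through the –OH group gives 7 carbons: the parent is heptane.
The highest-priority functional group is an alcohol (–OH), so the name ends in -ol.
Number the chain so that numbering from this end puts the hydroxyl group at C-2 rather than C-6.
That gives the hydroxyl at C-2; a bromo group at C-3; an iodo group at C-4.
Substituent prefixes are cited in alphabetical order (multiplying prefixes like di-/tri- are ignored for ordering).
Assembling the pieces gives 3-bromo-4-iodoheptan-2-ol.

3-bromo-4-iodoheptan-2-ol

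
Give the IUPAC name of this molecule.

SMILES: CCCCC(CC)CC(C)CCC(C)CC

8-ethyl-3,6-dimethyldodecane

The longest continuous carbon chain has 12 atoms, so the parent hydride is dodecane.
The numbering direction is chosen so that the substituent locant set {3,6,8} is lower than {5,7,10} at the first point of difference.
That gives an ethyl group at C-8; methyl groups at C-3 and C-6.
Prefixes are listed alphabetically: ethyl, methyl.
The name is 8-ethyl-3,6-dimethyldodecane.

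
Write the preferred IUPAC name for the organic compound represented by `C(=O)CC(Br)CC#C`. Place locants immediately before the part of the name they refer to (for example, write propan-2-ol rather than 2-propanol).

3-bromohex-5-ynal

The longest chain bearing the –CHO group and the multiple bond is 6 carbons long (hexane).
The principal characteristic group is an aldehyde (terminal –CHO), named with the suffix -al.
There is one C≡C triple bond, indicated by the ending -yne.
Choose the numbering such that the aldehyde carbon is C-1 by definition.
This places the triple bond between C-5 and C-6; a bromo group at C-3.
Putting it together: 3-bromohex-5-ynal.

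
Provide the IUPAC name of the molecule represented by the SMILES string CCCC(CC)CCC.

4-ethylheptane

The longest continuous carbon chain has 7 atoms, so the parent hydride is heptane.
The molecule is symmetric, so either numbering direction gives the same locants.
With this numbering: an ethyl group at C-4.
The name is 4-ethylheptane.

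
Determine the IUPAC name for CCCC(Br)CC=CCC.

6-bromonon-3-ene

Counting along the main chain through the multiple bond gives 9 carbons: the parent is nonane.
The chain contains a C=C double bond, so the unsaturation ending is -ene.
Choose the numbering such that numbering from this end puts the double bond at C-3 rather than C-6.
That gives the double bond between C-3 and C-4; a bromo group at C-6.
Assembling the pieces gives 6-bromonon-3-ene.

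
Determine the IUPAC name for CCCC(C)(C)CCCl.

1-chloro-3,3-dimethylhexane

The longest carbon chain is 6 atoms: the parent is hexane.
Number the chain so that the substituent locant set {1,3,3} is lower than {4,4,6} at the first point of difference.
With this numbering: a chloro group at C-1; two methyl groups at C-3.
Prefixes are listed alphabetically: chloro, methyl.
The name is 1-chloro-3,3-dimethylhexane.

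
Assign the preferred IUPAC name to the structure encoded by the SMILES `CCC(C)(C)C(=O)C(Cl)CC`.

The longest carbon chain that includes the carbonyl has 7 carbons, so the parent hydride is heptane.
The highest-priority functional group is a ketone (C=O on an internal carbon), so the name ends in -one.
Number the chain so that the substituent locant set {3,3,5} is lower than {3,5,5} at the first point of difference.
With this numbering: the carbonyl at C-4; a chloro group at C-5; two methyl groups at C-3.
The substituents are ordered alphabetically, ignoring any di-/tri- multipliers.
The name is 5-chloro-3,3-dimethylheptan-4-one.

5-chloro-3,3-dimethylheptan-4-one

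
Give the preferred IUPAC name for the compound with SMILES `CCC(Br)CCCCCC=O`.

7-bromononanal

The longest chain bearing the –CHO group is 9 carbons long (nonane).
An aldehyde (terminal –CHO) is the principal characteristic group, giving the suffix -al.
Number the chain so that the aldehyde carbon is C-1 by definition.
With this numbering: a bromo group at C-7.
Putting it together: 7-bromononanal.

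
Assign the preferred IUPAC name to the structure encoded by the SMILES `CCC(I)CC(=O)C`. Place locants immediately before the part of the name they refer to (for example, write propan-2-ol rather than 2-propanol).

4-iodohexan-2-one

The longest carbon chain that includes the carbonyl has 6 carbons, so the parent hydride is hexane.
The highest-priority functional group is a ketone (C=O on an internal carbon), so the name ends in -one.
The numbering direction is chosen so that numbering from this end puts the carbonyl group at C-2 rather than C-5.
That gives the carbonyl at C-2; an iodo group at C-4.
Putting it together: 4-iodohexan-2-one.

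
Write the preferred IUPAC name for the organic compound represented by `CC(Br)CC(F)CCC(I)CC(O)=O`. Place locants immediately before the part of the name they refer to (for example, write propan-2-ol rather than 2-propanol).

8-bromo-6-fluoro-3-iodononanoic acid

The longest carbon chain that includes the –COOH group has 9 carbons, so the parent hydride is nonane.
The principal characteristic group is a carboxylic acid (terminal –COOH), named with the suffix -oic acid.
Choose the numbering such that the carboxylic acid carbon is C-1 by definition.
That gives a bromo group at C-8; a fluoro group at C-6; an iodo group at C-3.
Prefixes are listed alphabetically: bromo, fluoro, iodo.
Putting it together: 8-bromo-6-fluoro-3-iodononanoic acid.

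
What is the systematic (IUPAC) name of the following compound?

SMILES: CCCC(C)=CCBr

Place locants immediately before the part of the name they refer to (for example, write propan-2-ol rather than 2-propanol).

1-bromo-3-methylhex-2-ene

The longest carbon chain that includes the multiple bond has 6 carbons, so the parent hydride is hexane.
The chain contains a C=C double bond, so the unsaturation ending is -ene.
Number the chain so that numbering from this end puts the double bond at C-2 rather than C-4.
That gives the double bond between C-2 and C-3; a bromo group at C-1; a methyl group at C-3.
Substituent prefixes are cited in alphabetical order (multiplying prefixes like di-/tri- are ignored for ordering).
Putting it together: 1-bromo-3-methylhex-2-ene.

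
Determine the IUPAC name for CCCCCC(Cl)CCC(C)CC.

The parent chain contains 11 carbons (undecane).
Choose the numbering such that the substituent locant set {3,6} is lower than {6,9} at the first point of difference.
With this numbering: a chloro group at C-6; a methyl group at C-3.
Prefixes are listed alphabetically: chloro, methyl.
The name is 6-chloro-3-methylundecane.

6-chloro-3-methylundecane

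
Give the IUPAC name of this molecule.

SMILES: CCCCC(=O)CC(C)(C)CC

3,3-dimethylnonan-5-one

The longest chain bearing the carbonyl is 9 carbons long (nonane).
A ketone (C=O on an internal carbon) is the principal characteristic group, giving the suffix -one.
Choose the numbering such that the substituent locant set {3,3} is lower than {7,7} at the first point of difference.
This places the carbonyl at C-5; two methyl groups at C-3.
Assembling the pieces gives 3,3-dimethylnonan-5-one.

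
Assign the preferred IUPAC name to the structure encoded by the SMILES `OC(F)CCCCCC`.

1-fluoroheptan-1-ol

Counting along the main chain through the –OH group gives 7 carbons: the parent is heptane.
An alcohol (–OH) is the principal characteristic group, giving the suffix -ol.
The numbering direction is chosen so that numbering from this end puts the hydroxyl group at C-1 rather than C-7.
That gives the hydroxyl at C-1; a fluoro group at C-1.
The name is 1-fluoroheptan-1-ol.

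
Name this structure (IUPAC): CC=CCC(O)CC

hept-5-en-3-ol

The longest chain bearing the –OH group and the multiple bond is 7 carbons long (heptane).
The principal characteristic group is an alcohol (–OH), named with the suffix -ol.
The chain contains a C=C double bond, so the unsaturation ending is -ene.
Choose the numbering such that numbering from this end puts the hydroxyl group at C-3 rather than C-5.
That gives the hydroxyl at C-3; the double bond between C-5 and C-6.
Putting it together: hept-5-en-3-ol.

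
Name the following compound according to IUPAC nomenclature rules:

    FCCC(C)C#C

Counting along the main chain through the multiple bond gives 5 carbons: the parent is pentane.
There is one C≡C triple bond, indicated by the ending -yne.
Choose the numbering such that numbering from this end puts the triple bond at C-1 rather than C-4.
That gives the triple bond between C-1 and C-2; a fluoro group at C-5; a methyl group at C-3.
Substituent prefixes are cited in alphabetical order (multiplying prefixes like di-/tri- are ignored for ordering).
Putting it together: 5-fluoro-3-methylpent-1-yne.

5-fluoro-3-methylpent-1-yne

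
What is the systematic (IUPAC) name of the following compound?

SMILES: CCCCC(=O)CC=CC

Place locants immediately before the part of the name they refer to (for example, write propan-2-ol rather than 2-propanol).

Counting along the main chain through the carbonyl and the multiple bond gives 9 carbons: the parent is nonane.
The principal characteristic group is a ketone (C=O on an internal carbon), named with the suffix -one.
The chain contains a C=C double bond, so the unsaturation ending is -ene.
The numbering direction is chosen so that numbering from this end puts the double bond at C-2 rather than C-7.
This places the carbonyl at C-5; the double bond between C-2 and C-3.
Putting it together: non-2-en-5-one.

non-2-en-5-one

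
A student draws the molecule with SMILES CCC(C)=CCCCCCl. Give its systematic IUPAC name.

8-chloro-3-methyloct-3-ene

The longest carbon chain that includes the multiple bond has 8 carbons, so the parent hydride is octane.
The chain contains a C=C double bond, so the unsaturation ending is -ene.
Choose the numbering such that numbering from this end puts the double bond at C-3 rather than C-5.
With this numbering: the double bond between C-3 and C-4; a chloro group at C-8; a methyl group at C-3.
Substituent prefixes are cited in alphabetical order (multiplying prefixes like di-/tri- are ignored for ordering).
Putting it together: 8-chloro-3-methyloct-3-ene.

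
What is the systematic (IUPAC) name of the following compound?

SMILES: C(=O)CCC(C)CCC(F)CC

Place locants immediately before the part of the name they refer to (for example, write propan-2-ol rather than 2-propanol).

The longest carbon chain that includes the –CHO group has 9 carbons, so the parent hydride is nonane.
The highest-priority functional group is an aldehyde (terminal –CHO), so the name ends in -al.
Number the chain so that the aldehyde carbon is C-1 by definition.
With this numbering: a fluoro group at C-7; a methyl group at C-4.
Substituent prefixes are cited in alphabetical order (multiplying prefixes like di-/tri- are ignored for ordering).
The name is 7-fluoro-4-methylnonanal.

7-fluoro-4-methylnonanal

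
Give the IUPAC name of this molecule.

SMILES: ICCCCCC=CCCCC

The longest carbon chain that includes the multiple bond has 11 carbons, so the parent hydride is undecane.
A C=C double bond in the chain gives the infix -ene-.
The numbering direction is chosen so that numbering from this end puts the double bond at C-5 rather than C-6.
That gives the double bond between C-5 and C-6; an iodo group at C-11.
Assembling the pieces gives 11-iodoundec-5-ene.

11-iodoundec-5-ene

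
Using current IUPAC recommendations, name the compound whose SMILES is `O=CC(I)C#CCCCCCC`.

2-iododec-3-ynal

The longest carbon chain that includes the –CHO group and the multiple bond has 10 carbons, so the parent hydride is decane.
An aldehyde (terminal –CHO) is the principal characteristic group, giving the suffix -al.
The chain contains a C≡C triple bond, so the unsaturation ending is -yne.
Number the chain so that the aldehyde carbon is C-1 by definition.
This places the triple bond between C-3 and C-4; an iodo group at C-2.
Putting it together: 2-iododec-3-ynal.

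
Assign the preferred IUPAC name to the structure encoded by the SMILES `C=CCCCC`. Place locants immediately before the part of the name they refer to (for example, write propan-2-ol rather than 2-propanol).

hex-1-ene

The longest chain bearing the multiple bond is 6 carbons long (hexane).
The chain contains a C=C double bond, so the unsaturation ending is -ene.
The numbering direction is chosen so that numbering from this end puts the double bond at C-1 rather than C-5.
This places the double bond between C-1 and C-2.
Assembling the pieces gives hex-1-ene.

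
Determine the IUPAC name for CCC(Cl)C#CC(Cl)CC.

3,6-dichlorooct-4-yne

Counting along the main chain through the multiple bond gives 8 carbons: the parent is octane.
There is one C≡C triple bond, indicated by the ending -yne.
Numbering from either end gives identical locants here.
This places the triple bond between C-4 and C-5; chloro groups at C-3 and C-6.
Putting it together: 3,6-dichlorooct-4-yne.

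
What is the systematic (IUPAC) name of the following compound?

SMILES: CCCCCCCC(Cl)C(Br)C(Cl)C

The parent chain contains 11 carbons (undecane).
The numbering direction is chosen so that the substituent locant set {2,3,4} is lower than {8,9,10} at the first point of difference.
With this numbering: a bromo group at C-3; chloro groups at C-2 and C-4.
The substituents are ordered alphabetically, ignoring any di-/tri- multipliers.
Putting it together: 3-bromo-2,4-dichloroundecane.

3-bromo-2,4-dichloroundecane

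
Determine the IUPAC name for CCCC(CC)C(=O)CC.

4-ethylheptan-3-one

Counting along the main chain through the carbonyl gives 7 carbons: the parent is heptane.
The principal characteristic group is a ketone (C=O on an internal carbon), named with the suffix -one.
The numbering direction is chosen so that numbering from this end puts the carbonyl group at C-3 rather than C-5.
This places the carbonyl at C-3; an ethyl group at C-4.
Putting it together: 4-ethylheptan-3-one.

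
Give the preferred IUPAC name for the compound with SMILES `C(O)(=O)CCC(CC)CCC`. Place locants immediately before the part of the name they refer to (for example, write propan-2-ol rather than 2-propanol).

The longest chain bearing the –COOH group is 7 carbons long (heptane).
A carboxylic acid (terminal –COOH) is the principal characteristic group, giving the suffix -oic acid.
Number the chain so that the carboxylic acid carbon is C-1 by definition.
This places an ethyl group at C-4.
Putting it together: 4-ethylheptanoic acid.

4-ethylheptanoic acid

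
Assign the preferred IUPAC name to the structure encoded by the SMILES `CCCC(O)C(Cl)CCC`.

5-chlorooctan-4-ol

The longest carbon chain that includes the –OH group has 8 carbons, so the parent hydride is octane.
An alcohol (–OH) is the principal characteristic group, giving the suffix -ol.
Number the chain so that numbering from this end puts the hydroxyl group at C-4 rather than C-5.
That gives the hydroxyl at C-4; a chloro group at C-5.
Assembling the pieces gives 5-chlorooctan-4-ol.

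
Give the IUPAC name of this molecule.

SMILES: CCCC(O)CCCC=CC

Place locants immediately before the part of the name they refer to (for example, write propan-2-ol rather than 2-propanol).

dec-8-en-4-ol

Counting along the main chain through the –OH group and the multiple bond gives 10 carbons: the parent is decane.
The principal characteristic group is an alcohol (–OH), named with the suffix -ol.
A C=C double bond in the chain gives the infix -ene-.
The numbering direction is chosen so that numbering from this end puts the hydroxyl group at C-4 rather than C-7.
That gives the hydroxyl at C-4; the double bond between C-8 and C-9.
The name is dec-8-en-4-ol.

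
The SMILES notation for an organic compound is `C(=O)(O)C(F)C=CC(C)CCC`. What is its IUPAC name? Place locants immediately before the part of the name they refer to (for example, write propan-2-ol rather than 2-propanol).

The longest chain bearing the –COOH group and the multiple bond is 8 carbons long (octane).
A carboxylic acid (terminal –COOH) is the principal characteristic group, giving the suffix -oic acid.
The chain contains a C=C double bond, so the unsaturation ending is -ene.
Number the chain so that the carboxylic acid carbon is C-1 by definition.
That gives the double bond between C-3 and C-4; a fluoro group at C-2; a methyl group at C-5.
Prefixes are listed alphabetically: fluoro, methyl.
Assembling the pieces gives 2-fluoro-5-methyloct-3-enoic acid.

2-fluoro-5-methyloct-3-enoic acid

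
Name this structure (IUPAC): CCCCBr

The parent chain contains 4 carbons (butane).
The numbering direction is chosen so that the substituent locant set {1} is lower than {4} at the first point of difference.
With this numbering: a bromo group at C-1.
Assembling the pieces gives 1-bromobutane.

1-bromobutane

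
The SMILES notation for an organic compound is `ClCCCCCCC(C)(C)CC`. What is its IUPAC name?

1-chloro-7,7-dimethylnonane

The parent chain contains 9 carbons (nonane).
The numbering direction is chosen so that the substituent locant set {1,7,7} is lower than {3,3,9} at the first point of difference.
This places a chloro group at C-1; two methyl groups at C-7.
Prefixes are listed alphabetically: chloro, methyl.
The name is 1-chloro-7,7-dimethylnonane.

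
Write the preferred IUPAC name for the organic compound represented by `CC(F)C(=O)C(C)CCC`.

2-fluoro-4-methylheptan-3-one

The longest carbon chain that includes the carbonyl has 7 carbons, so the parent hydride is heptane.
A ketone (C=O on an internal carbon) is the principal characteristic group, giving the suffix -one.
The numbering direction is chosen so that numbering from this end puts the carbonyl group at C-3 rather than C-5.
That gives the carbonyl at C-3; a fluoro group at C-2; a methyl group at C-4.
Substituent prefixes are cited in alphabetical order (multiplying prefixes like di-/tri- are ignored for ordering).
Assembling the pieces gives 2-fluoro-4-methylheptan-3-one.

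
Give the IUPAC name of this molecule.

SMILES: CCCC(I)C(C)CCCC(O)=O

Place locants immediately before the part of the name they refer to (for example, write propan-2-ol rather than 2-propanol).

6-iodo-5-methylnonanoic acid

Counting along the main chain through the –COOH group gives 9 carbons: the parent is nonane.
A carboxylic acid (terminal –COOH) is the principal characteristic group, giving the suffix -oic acid.
Choose the numbering such that the carboxylic acid carbon is C-1 by definition.
That gives an iodo group at C-6; a methyl group at C-5.
Prefixes are listed alphabetically: iodo, methyl.
Putting it together: 6-iodo-5-methylnonanoic acid.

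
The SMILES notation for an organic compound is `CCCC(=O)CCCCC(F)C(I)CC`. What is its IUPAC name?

The longest carbon chain that includes the carbonyl has 12 carbons, so the parent hydride is dodecane.
The principal characteristic group is a ketone (C=O on an internal carbon), named with the suffix -one.
The numbering direction is chosen so that numbering from this end puts the carbonyl group at C-4 rather than C-9.
This places the carbonyl at C-4; a fluoro group at C-9; an iodo group at C-10.
Prefixes are listed alphabetically: fluoro, iodo.
The name is 9-fluoro-10-iodododecan-4-one.

9-fluoro-10-iodododecan-4-one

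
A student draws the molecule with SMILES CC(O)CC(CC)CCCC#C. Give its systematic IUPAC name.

The longest chain bearing the –OH group and the multiple bond is 9 carbons long (nonane).
The highest-priority functional group is an alcohol (–OH), so the name ends in -ol.
The chain contains a C≡C triple bond, so the unsaturation ending is -yne.
Number the chain so that numbering from this end puts the hydroxyl group at C-2 rather than C-8.
With this numbering: the hydroxyl at C-2; the triple bond between C-8 and C-9; an ethyl group at C-4.
The name is 4-ethylnon-8-yn-2-ol.

4-ethylnon-8-yn-2-ol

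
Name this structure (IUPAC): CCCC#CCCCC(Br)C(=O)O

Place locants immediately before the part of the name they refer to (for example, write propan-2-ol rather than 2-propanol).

The longest carbon chain that includes the –COOH group and the multiple bond has 10 carbons, so the parent hydride is decane.
The principal characteristic group is a carboxylic acid (terminal –COOH), named with the suffix -oic acid.
There is one C≡C triple bond, indicated by the ending -yne.
Number the chain so that the carboxylic acid carbon is C-1 by definition.
This places the triple bond between C-6 and C-7; a bromo group at C-2.
The name is 2-bromodec-6-ynoic acid.

2-bromodec-6-ynoic acid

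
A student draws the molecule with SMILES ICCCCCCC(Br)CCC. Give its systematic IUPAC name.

The parent chain contains 10 carbons (decane).
Number the chain so that the substituent locant set {1,7} is lower than {4,10} at the first point of difference.
That gives a bromo group at C-7; an iodo group at C-1.
The substituents are ordered alphabetically, ignoring any di-/tri- multipliers.
Assembling the pieces gives 7-bromo-1-iododecane.

7-bromo-1-iododecane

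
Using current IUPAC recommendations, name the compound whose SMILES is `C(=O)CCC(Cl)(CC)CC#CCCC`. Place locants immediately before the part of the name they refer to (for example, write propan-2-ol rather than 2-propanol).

4-chloro-4-ethyldec-6-ynal

Counting along the main chain through the –CHO group and the multiple bond gives 10 carbons: the parent is decane.
The principal characteristic group is an aldehyde (terminal –CHO), named with the suffix -al.
The chain contains a C≡C triple bond, so the unsaturation ending is -yne.
Number the chain so that the aldehyde carbon is C-1 by definition.
That gives the triple bond between C-6 and C-7; a chloro group at C-4; an ethyl group at C-4.
Substituent prefixes are cited in alphabetical order (multiplying prefixes like di-/tri- are ignored for ordering).
The name is 4-chloro-4-ethyldec-6-ynal.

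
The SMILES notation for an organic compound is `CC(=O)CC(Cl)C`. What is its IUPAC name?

4-chloropentan-2-one

Counting along the main chain through the carbonyl gives 5 carbons: the parent is pentane.
A ketone (C=O on an internal carbon) is the principal characteristic group, giving the suffix -one.
The numbering direction is chosen so that numbering from this end puts the carbonyl group at C-2 rather than C-4.
This places the carbonyl at C-2; a chloro group at C-4.
Putting it together: 4-chloropentan-2-one.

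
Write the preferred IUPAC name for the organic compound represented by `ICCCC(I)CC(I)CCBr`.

The parent chain contains 8 carbons (octane).
Number the chain so that the substituent locant set {1,3,5,8} is lower than {1,4,6,8} at the first point of difference.
With this numbering: a bromo group at C-1; iodo groups at C-3 and C-5 and C-8.
Substituent prefixes are cited in alphabetical order (multiplying prefixes like di-/tri- are ignored for ordering).
Assembling the pieces gives 1-bromo-3,5,8-triiodooctane.

1-bromo-3,5,8-triiodooctane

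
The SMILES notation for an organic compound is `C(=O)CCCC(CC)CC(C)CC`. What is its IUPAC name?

The longest carbon chain that includes the –CHO group has 9 carbons, so the parent hydride is nonane.
The highest-priority functional group is an aldehyde (terminal –CHO), so the name ends in -al.
Choose the numbering such that the aldehyde carbon is C-1 by definition.
This places an ethyl group at C-5; a methyl group at C-7.
The substituents are ordered alphabetically, ignoring any di-/tri- multipliers.
The name is 5-ethyl-7-methylnonanal.

5-ethyl-7-methylnonanal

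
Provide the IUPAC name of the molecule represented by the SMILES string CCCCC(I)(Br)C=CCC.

The longest chain bearing the multiple bond is 9 carbons long (nonane).
A C=C double bond in the chain gives the infix -ene-.
The numbering direction is chosen so that numbering from this end puts the double bond at C-3 rather than C-6.
This places the double bond between C-3 and C-4; a bromo group at C-5; an iodo group at C-5.
Substituent prefixes are cited in alphabetical order (multiplying prefixes like di-/tri- are ignored for ordering).
Putting it together: 5-bromo-5-iodonon-3-ene.

5-bromo-5-iodonon-3-ene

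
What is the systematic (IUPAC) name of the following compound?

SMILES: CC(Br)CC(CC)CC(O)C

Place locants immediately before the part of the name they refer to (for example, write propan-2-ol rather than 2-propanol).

6-bromo-4-ethylheptan-2-ol

The longest carbon chain that includes the –OH group has 7 carbons, so the parent hydride is heptane.
The highest-priority functional group is an alcohol (–OH), so the name ends in -ol.
Choose the numbering such that numbering from this end puts the hydroxyl group at C-2 rather than C-6.
This places the hydroxyl at C-2; a bromo group at C-6; an ethyl group at C-4.
Substituent prefixes are cited in alphabetical order (multiplying prefixes like di-/tri- are ignored for ordering).
The name is 6-bromo-4-ethylheptan-2-ol.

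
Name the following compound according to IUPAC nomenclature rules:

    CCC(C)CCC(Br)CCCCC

The longest continuous carbon chain has 11 atoms, so the parent hydride is undecane.
Choose the numbering such that the substituent locant set {3,6} is lower than {6,9} at the first point of difference.
This places a bromo group at C-6; a methyl group at C-3.
The substituents are ordered alphabetically, ignoring any di-/tri- multipliers.
Assembling the pieces gives 6-bromo-3-methylundecane.

6-bromo-3-methylundecane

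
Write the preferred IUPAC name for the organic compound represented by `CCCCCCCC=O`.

octanal

The longest carbon chain that includes the –CHO group has 8 carbons, so the parent hydride is octane.
The principal characteristic group is an aldehyde (terminal –CHO), named with the suffix -al.
The numbering direction is chosen so that the aldehyde carbon is C-1 by definition.
The name is octanal.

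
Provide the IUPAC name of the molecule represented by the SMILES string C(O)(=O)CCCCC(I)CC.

The longest carbon chain that includes the –COOH group has 8 carbons, so the parent hydride is octane.
A carboxylic acid (terminal –COOH) is the principal characteristic group, giving the suffix -oic acid.
The numbering direction is chosen so that the carboxylic acid carbon is C-1 by definition.
That gives an iodo group at C-6.
The name is 6-iodooctanoic acid.

6-iodooctanoic acid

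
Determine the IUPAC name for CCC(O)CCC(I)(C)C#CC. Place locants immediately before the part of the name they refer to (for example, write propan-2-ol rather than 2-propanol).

The longest chain bearing the –OH group and the multiple bond is 9 carbons long (nonane).
The principal characteristic group is an alcohol (–OH), named with the suffix -ol.
There is one C≡C triple bond, indicated by the ending -yne.
The numbering direction is chosen so that numbering from this end puts the hydroxyl group at C-3 rather than C-7.
With this numbering: the hydroxyl at C-3; the triple bond between C-7 and C-8; an iodo group at C-6; a methyl group at C-6.
The substituents are ordered alphabetically, ignoring any di-/tri- multipliers.
Assembling the pieces gives 6-iodo-6-methylnon-7-yn-3-ol.

6-iodo-6-methylnon-7-yn-3-ol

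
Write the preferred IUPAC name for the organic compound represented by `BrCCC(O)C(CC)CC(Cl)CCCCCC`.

The longest carbon chain that includes the –OH group has 12 carbons, so the parent hydride is dodecane.
The highest-priority functional group is an alcohol (–OH), so the name ends in -ol.
Choose the numbering such that numbering from this end puts the hydroxyl group at C-3 rather than C-10.
With this numbering: the hydroxyl at C-3; a bromo group at C-1; a chloro group at C-6; an ethyl group at C-4.
The substituents are ordered alphabetically, ignoring any di-/tri- multipliers.
The name is 1-bromo-6-chloro-4-ethyldodecan-3-ol.

1-bromo-6-chloro-4-ethyldodecan-3-ol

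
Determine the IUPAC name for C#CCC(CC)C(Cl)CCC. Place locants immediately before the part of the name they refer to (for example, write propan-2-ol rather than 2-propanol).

The longest chain bearing the multiple bond is 8 carbons long (octane).
A C≡C triple bond in the chain gives the infix -yne-.
Choose the numbering such that numbering from this end puts the triple bond at C-1 rather than C-7.
That gives the triple bond between C-1 and C-2; a chloro group at C-5; an ethyl group at C-4.
Prefixes are listed alphabetically: chloro, ethyl.
The name is 5-chloro-4-ethyloct-1-yne.

5-chloro-4-ethyloct-1-yne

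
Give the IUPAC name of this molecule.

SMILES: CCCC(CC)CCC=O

The longest carbon chain that includes the –CHO group has 7 carbons, so the parent hydride is heptane.
An aldehyde (terminal –CHO) is the principal characteristic group, giving the suffix -al.
Number the chain so that the aldehyde carbon is C-1 by definition.
With this numbering: an ethyl group at C-4.
The name is 4-ethylheptanal.

4-ethylheptanal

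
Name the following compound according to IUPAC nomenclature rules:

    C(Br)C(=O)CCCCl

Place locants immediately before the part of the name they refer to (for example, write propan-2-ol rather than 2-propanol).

Counting along the main chain through the carbonyl gives 5 carbons: the parent is pentane.
The principal characteristic group is a ketone (C=O on an internal carbon), named with the suffix -one.
The numbering direction is chosen so that numbering from this end puts the carbonyl group at C-2 rather than C-4.
That gives the carbonyl at C-2; a bromo group at C-1; a chloro group at C-5.
Substituent prefixes are cited in alphabetical order (multiplying prefixes like di-/tri- are ignored for ordering).
Assembling the pieces gives 1-bromo-5-chloropentan-2-one.

1-bromo-5-chloropentan-2-one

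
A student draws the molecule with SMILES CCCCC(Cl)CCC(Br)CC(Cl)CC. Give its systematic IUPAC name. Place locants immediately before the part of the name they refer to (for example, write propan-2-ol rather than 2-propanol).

The parent chain contains 12 carbons (dodecane).
The numbering direction is chosen so that the substituent locant set {3,5,8} is lower than {5,8,10} at the first point of difference.
This places a bromo group at C-5; chloro groups at C-3 and C-8.
Substituent prefixes are cited in alphabetical order (multiplying prefixes like di-/tri- are ignored for ordering).
Assembling the pieces gives 5-bromo-3,8-dichlorododecane.

5-bromo-3,8-dichlorododecane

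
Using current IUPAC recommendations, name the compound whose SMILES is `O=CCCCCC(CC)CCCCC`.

The longest carbon chain that includes the –CHO group has 11 carbons, so the parent hydride is undecane.
The highest-priority functional group is an aldehyde (terminal –CHO), so the name ends in -al.
Choose the numbering such that the aldehyde carbon is C-1 by definition.
That gives an ethyl group at C-6.
Assembling the pieces gives 6-ethylundecanal.

6-ethylundecanal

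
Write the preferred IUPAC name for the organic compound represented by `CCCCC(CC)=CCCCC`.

Counting along the main chain through the multiple bond gives 10 carbons: the parent is decane.
A C=C double bond in the chain gives the infix -ene-.
The numbering direction is chosen so that the substituent locant set {5} is lower than {6} at the first point of difference.
With this numbering: the double bond between C-5 and C-6; an ethyl group at C-5.
The name is 5-ethyldec-5-ene.

5-ethyldec-5-ene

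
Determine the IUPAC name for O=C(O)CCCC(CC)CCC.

The longest chain bearing the –COOH group is 8 carbons long (octane).
A carboxylic acid (terminal –COOH) is the principal characteristic group, giving the suffix -oic acid.
Choose the numbering such that the carboxylic acid carbon is C-1 by definition.
With this numbering: an ethyl group at C-5.
The name is 5-ethyloctanoic acid.

5-ethyloctanoic acid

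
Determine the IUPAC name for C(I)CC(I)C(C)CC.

1,3-diiodo-4-methylhexane

The longest continuous carbon chain has 6 atoms, so the parent hydride is hexane.
Number the chain so that the substituent locant set {1,3,4} is lower than {3,4,6} at the first point of difference.
This places iodo groups at C-1 and C-3; a methyl group at C-4.
Substituent prefixes are cited in alphabetical order (multiplying prefixes like di-/tri- are ignored for ordering).
Assembling the pieces gives 1,3-diiodo-4-methylhexane.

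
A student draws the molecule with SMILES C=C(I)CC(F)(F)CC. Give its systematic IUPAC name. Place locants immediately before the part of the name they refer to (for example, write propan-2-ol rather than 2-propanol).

4,4-difluoro-2-iodohex-1-ene

Counting along the main chain through the multiple bond gives 6 carbons: the parent is hexane.
A C=C double bond in the chain gives the infix -ene-.
Choose the numbering such that numbering from this end puts the double bond at C-1 rather than C-5.
With this numbering: the double bond between C-1 and C-2; two fluoro groups at C-4; an iodo group at C-2.
Substituent prefixes are cited in alphabetical order (multiplying prefixes like di-/tri- are ignored for ordering).
Putting it together: 4,4-difluoro-2-iodohex-1-ene.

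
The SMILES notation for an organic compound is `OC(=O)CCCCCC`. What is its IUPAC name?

Counting along the main chain through the –COOH group gives 7 carbons: the parent is heptane.
The highest-priority functional group is a carboxylic acid (terminal –COOH), so the name ends in -oic acid.
Choose the numbering such that the carboxylic acid carbon is C-1 by definition.
Assembling the pieces gives heptanoic acid.

heptanoic acid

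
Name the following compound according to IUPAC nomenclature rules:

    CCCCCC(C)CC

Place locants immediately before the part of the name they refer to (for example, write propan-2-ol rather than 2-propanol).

The parent chain contains 8 carbons (octane).
The numbering direction is chosen so that the substituent locant set {3} is lower than {6} at the first point of difference.
This places a methyl group at C-3.
Assembling the pieces gives 3-methyloctane.

3-methyloctane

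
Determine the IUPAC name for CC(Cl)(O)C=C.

The longest chain bearing the –OH group and the multiple bond is 4 carbons long (butane).
The principal characteristic group is an alcohol (–OH), named with the suffix -ol.
A C=C double bond in the chain gives the infix -ene-.
The numbering direction is chosen so that numbering from this end puts the hydroxyl group at C-2 rather than C-3.
That gives the hydroxyl at C-2; the double bond between C-3 and C-4; a chloro group at C-2.
Putting it together: 2-chlorobut-3-en-2-ol.

2-chlorobut-3-en-2-ol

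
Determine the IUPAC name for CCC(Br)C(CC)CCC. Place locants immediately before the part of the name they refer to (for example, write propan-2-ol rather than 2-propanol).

The longest carbon chain is 7 atoms: the parent is heptane.
Number the chain so that the substituent locant set {3,4} is lower than {4,5} at the first point of difference.
With this numbering: a bromo group at C-3; an ethyl group at C-4.
The substituents are ordered alphabetically, ignoring any di-/tri- multipliers.
The name is 3-bromo-4-ethylheptane.

3-bromo-4-ethylheptane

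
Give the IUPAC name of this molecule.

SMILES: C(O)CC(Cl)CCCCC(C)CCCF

3-chloro-11-fluoro-8-methylundecan-1-ol

Counting along the main chain through the –OH group gives 11 carbons: the parent is undecane.
The highest-priority functional group is an alcohol (–OH), so the name ends in -ol.
The numbering direction is chosen so that numbering from this end puts the hydroxyl group at C-1 rather than C-11.
With this numbering: the hydroxyl at C-1; a chloro group at C-3; a fluoro group at C-11; a methyl group at C-8.
Substituent prefixes are cited in alphabetical order (multiplying prefixes like di-/tri- are ignored for ordering).
Assembling the pieces gives 3-chloro-11-fluoro-8-methylundecan-1-ol.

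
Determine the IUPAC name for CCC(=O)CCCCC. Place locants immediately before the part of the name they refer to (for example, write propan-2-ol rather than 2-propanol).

octan-3-one

The longest chain bearing the carbonyl is 8 carbons long (octane).
The principal characteristic group is a ketone (C=O on an internal carbon), named with the suffix -one.
Number the chain so that numbering from this end puts the carbonyl group at C-3 rather than C-6.
With this numbering: the carbonyl at C-3.
The name is octan-3-one.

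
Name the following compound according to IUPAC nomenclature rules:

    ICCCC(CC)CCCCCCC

4-ethyl-1-iodoundecane

The longest continuous carbon chain has 11 atoms, so the parent hydride is undecane.
The numbering direction is chosen so that the substituent locant set {1,4} is lower than {8,11} at the first point of difference.
This places an ethyl group at C-4; an iodo group at C-1.
The substituents are ordered alphabetically, ignoring any di-/tri- multipliers.
The name is 4-ethyl-1-iodoundecane.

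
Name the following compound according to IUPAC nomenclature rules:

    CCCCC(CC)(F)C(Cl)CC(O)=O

Counting along the main chain through the –COOH group gives 8 carbons: the parent is octane.
The principal characteristic group is a carboxylic acid (terminal –COOH), named with the suffix -oic acid.
Choose the numbering such that the carboxylic acid carbon is C-1 by definition.
That gives a chloro group at C-3; an ethyl group at C-4; a fluoro group at C-4.
Substituent prefixes are cited in alphabetical order (multiplying prefixes like di-/tri- are ignored for ordering).
Assembling the pieces gives 3-chloro-4-ethyl-4-fluorooctanoic acid.

3-chloro-4-ethyl-4-fluorooctanoic acid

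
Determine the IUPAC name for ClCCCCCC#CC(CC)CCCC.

The longest chain bearing the multiple bond is 12 carbons long (dodecane).
The chain contains a C≡C triple bond, so the unsaturation ending is -yne.
The numbering direction is chosen so that the substituent locant set {1,8} is lower than {5,12} at the first point of difference.
That gives the triple bond between C-6 and C-7; a chloro group at C-1; an ethyl group at C-8.
The substituents are ordered alphabetically, ignoring any di-/tri- multipliers.
Assembling the pieces gives 1-chloro-8-ethyldodec-6-yne.

1-chloro-8-ethyldodec-6-yne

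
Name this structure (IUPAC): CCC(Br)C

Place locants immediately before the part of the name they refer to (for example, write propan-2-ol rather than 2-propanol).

The longest carbon chain is 4 atoms: the parent is butane.
Number the chain so that the substituent locant set {2} is lower than {3} at the first point of difference.
With this numbering: a bromo group at C-2.
The name is 2-bromobutane.

2-bromobutane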